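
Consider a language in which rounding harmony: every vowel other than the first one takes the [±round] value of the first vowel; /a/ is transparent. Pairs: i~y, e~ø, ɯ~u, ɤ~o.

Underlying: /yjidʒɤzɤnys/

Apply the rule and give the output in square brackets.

[yjydʒozonys]

/i/ harmonizes with /y/ ([+round]) → [y]
/ɤ/ harmonizes with /y/ ([+round]) → [o]
/ɤ/ harmonizes with /y/ ([+round]) → [o]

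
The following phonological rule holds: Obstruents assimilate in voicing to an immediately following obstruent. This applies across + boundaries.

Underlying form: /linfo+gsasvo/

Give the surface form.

[linfo+ksazvo]

/g/ before /s/ (voiceless) → [k]
/s/ before /v/ (voiced) → [z]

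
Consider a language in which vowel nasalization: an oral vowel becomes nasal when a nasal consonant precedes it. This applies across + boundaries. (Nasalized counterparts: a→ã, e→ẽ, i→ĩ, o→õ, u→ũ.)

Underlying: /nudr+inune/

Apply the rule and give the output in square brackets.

/u/ after nasal /n/ → [ũ]
/u/ after nasal /n/ → [ũ]
/e/ after nasal /n/ → [ẽ]

[nũdr+inũnẽ]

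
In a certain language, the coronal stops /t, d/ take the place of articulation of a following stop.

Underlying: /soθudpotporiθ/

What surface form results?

[soθubpopporiθ]

/d/ before /p/ (labial) → [b]
/t/ before /p/ (labial) → [p]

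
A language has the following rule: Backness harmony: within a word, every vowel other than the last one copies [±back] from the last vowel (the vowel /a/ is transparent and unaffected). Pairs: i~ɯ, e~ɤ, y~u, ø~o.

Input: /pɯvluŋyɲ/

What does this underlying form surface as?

/ɯ/ harmonizes with /y/ ([-back]) → [i]
/u/ harmonizes with /y/ ([-back]) → [y]

[pivlyŋyɲ]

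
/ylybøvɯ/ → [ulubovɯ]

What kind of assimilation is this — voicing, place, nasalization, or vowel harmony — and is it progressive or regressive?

/y/→[u] /y/→[u] /ø/→[o].
Vowels agree with the last vowel, so the harmony is regressive.

vowel harmony, regressive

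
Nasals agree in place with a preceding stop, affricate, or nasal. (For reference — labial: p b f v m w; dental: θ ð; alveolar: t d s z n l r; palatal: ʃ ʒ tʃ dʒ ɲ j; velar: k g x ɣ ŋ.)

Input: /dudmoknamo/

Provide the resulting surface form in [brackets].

/m/ after /d/ (alveolar) → [n]
/n/ after /k/ (velar) → [ŋ]

[dudnokŋamo]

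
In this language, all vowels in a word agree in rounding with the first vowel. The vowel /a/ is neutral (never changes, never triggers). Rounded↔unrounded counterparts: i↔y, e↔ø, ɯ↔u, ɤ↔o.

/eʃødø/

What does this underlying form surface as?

/ø/ harmonizes with /e/ ([-round]) → [e]
/ø/ harmonizes with /e/ ([-round]) → [e]

[eʃede]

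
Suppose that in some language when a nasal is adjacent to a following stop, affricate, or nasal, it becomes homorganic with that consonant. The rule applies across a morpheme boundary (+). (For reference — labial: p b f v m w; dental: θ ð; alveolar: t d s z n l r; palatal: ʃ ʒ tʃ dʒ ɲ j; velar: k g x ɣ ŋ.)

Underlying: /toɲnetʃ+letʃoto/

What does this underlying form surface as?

[tonnetʃ+letʃoto]

/ɲ/ before /n/ (alveolar) → [n]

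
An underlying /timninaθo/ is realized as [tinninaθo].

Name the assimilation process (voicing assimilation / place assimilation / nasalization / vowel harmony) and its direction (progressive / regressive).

/m/→[n].
Each target copies a feature from the following segment, so the direction is regressive.

place assimilation, regressive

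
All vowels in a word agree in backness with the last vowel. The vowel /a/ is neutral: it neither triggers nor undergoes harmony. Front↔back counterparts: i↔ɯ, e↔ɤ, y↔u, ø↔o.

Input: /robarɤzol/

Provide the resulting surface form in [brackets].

no segment meets the rule's conditions; no change.

[robarɤzol]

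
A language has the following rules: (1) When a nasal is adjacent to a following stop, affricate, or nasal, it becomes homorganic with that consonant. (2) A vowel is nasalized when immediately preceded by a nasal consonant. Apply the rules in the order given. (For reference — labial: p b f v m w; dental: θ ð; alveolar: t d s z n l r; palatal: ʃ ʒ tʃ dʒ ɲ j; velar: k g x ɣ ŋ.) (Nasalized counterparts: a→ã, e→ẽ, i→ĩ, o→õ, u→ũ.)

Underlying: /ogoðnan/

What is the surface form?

Rule 1: no segment meets the rule's conditions; no change.
After rule 1: ogoðnan
Rule 2: /a/ after nasal /n/ → [ã]

[ogoðnãn]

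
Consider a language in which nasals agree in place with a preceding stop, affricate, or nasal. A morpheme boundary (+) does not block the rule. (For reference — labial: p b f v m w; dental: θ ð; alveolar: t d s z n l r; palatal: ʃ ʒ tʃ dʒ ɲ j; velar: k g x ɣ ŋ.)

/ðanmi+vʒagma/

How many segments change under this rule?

2

/m/ after /n/ (alveolar) → [n]
/m/ after /g/ (velar) → [ŋ]
2 segments change.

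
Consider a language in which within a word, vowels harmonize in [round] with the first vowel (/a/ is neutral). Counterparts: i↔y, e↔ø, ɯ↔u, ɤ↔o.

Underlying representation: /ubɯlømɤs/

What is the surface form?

[ubulømos]

/ɯ/ harmonizes with /u/ ([+round]) → [u]
/ɤ/ harmonizes with /u/ ([+round]) → [o]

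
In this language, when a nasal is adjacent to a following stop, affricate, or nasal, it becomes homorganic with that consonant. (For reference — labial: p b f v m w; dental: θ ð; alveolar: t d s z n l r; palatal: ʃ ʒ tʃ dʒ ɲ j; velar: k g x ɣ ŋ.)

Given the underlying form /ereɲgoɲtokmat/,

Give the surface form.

[ereŋgontokmat]

/ɲ/ before /g/ (velar) → [ŋ]
/ɲ/ before /t/ (alveolar) → [n]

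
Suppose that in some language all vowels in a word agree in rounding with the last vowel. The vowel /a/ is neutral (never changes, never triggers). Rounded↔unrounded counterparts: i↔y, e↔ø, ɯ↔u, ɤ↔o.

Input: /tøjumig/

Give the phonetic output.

[tejɯmig]

/ø/ harmonizes with /i/ ([-round]) → [e]
/u/ harmonizes with /i/ ([-round]) → [ɯ]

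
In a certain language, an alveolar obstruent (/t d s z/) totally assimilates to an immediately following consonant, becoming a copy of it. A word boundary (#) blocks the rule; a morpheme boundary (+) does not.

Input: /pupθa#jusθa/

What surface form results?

/s/ before /θ/ → [θ] (total assimilation)

[pupθa#juθθa]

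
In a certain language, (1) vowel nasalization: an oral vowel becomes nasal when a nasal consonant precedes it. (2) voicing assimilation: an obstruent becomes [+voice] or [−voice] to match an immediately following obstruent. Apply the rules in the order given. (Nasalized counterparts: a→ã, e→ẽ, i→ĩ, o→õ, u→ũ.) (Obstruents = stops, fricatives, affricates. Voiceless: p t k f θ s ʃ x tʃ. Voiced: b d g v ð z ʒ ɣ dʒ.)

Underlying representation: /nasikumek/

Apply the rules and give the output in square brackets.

Rule 1: /a/ after nasal /n/ → [ã]
Rule 1: /e/ after nasal /m/ → [ẽ]
After rule 1: nãsikumẽk
Rule 2: no segment meets the rule's conditions; no change.

[nãsikumẽk]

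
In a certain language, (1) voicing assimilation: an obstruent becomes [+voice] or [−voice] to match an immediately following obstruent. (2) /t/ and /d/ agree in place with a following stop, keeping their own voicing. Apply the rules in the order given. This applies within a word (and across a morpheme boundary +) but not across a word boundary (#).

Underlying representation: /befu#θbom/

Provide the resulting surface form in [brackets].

Rule 1: /θ/ before /b/ (voiced) → [ð]
After rule 1: befu#ðbom
Rule 2: no segment meets the rule's conditions; no change.

[befu#ðbom]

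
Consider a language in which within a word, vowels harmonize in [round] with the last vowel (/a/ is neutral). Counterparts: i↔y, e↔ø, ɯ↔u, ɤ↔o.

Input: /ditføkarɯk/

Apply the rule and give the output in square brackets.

[ditfekarɯk]

/ø/ harmonizes with /ɯ/ ([-round]) → [e]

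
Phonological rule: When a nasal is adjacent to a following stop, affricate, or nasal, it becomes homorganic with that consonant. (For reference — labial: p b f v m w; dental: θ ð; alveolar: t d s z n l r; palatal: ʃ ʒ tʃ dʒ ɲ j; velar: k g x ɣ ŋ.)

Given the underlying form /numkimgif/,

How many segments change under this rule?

/m/ before /k/ (velar) → [ŋ]
/m/ before /g/ (velar) → [ŋ]
2 segments change.

2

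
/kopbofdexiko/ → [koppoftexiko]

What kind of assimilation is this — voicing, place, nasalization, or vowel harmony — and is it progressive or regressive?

/b/→[p] /d/→[t].
Each target copies a feature from the preceding segment, so the direction is progressive.

voicing assimilation, progressive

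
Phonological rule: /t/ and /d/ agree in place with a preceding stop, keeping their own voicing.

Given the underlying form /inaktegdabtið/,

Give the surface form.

[inakkeggabpið]

/t/ after /k/ (velar) → [k]
/d/ after /g/ (velar) → [g]
/t/ after /b/ (labial) → [p]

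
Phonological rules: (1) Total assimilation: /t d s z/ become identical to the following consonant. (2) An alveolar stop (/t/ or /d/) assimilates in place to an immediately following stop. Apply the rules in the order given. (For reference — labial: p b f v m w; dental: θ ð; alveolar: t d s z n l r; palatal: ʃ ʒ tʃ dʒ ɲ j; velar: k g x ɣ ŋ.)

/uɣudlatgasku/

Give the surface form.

[uɣullaggakku]

Rule 1: /d/ before /l/ → [l] (total assimilation)
Rule 1: /t/ before /g/ → [g] (total assimilation)
Rule 1: /s/ before /k/ → [k] (total assimilation)
After rule 1: uɣullaggakku
Rule 2: no segment meets the rule's conditions; no change.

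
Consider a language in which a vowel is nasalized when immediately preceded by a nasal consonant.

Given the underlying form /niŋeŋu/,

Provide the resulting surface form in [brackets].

/i/ after nasal /n/ → [ĩ]
/e/ after nasal /ŋ/ → [ẽ]
/u/ after nasal /ŋ/ → [ũ]

[nĩŋẽŋũ]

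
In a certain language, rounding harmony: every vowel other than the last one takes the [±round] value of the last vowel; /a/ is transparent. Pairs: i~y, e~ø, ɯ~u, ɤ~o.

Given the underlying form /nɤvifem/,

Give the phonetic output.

no segment meets the rule's conditions; no change.

[nɤvifem]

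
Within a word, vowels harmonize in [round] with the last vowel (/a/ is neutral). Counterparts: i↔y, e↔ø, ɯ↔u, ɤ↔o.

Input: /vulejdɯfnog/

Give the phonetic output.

/e/ harmonizes with /o/ ([+round]) → [ø]
/ɯ/ harmonizes with /o/ ([+round]) → [u]

[vuløjdufnog]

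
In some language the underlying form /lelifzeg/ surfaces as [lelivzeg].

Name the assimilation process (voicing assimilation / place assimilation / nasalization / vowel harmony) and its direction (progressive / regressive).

voicing assimilation, regressive

/f/→[v].
Each target copies a feature from the following segment, so the direction is regressive.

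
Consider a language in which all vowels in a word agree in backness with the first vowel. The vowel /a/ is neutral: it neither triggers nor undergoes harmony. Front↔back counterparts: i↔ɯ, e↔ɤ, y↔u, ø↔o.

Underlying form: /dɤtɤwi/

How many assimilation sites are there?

1

/i/ harmonizes with /ɤ/ ([+back]) → [ɯ]
1 segment changes.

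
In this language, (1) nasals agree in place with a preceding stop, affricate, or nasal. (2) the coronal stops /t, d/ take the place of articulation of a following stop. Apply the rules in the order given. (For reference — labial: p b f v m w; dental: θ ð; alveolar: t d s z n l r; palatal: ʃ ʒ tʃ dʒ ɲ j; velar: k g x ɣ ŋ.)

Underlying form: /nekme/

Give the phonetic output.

Rule 1: /m/ after /k/ (velar) → [ŋ]
After rule 1: nekŋe
Rule 2: no segment meets the rule's conditions; no change.

[nekŋe]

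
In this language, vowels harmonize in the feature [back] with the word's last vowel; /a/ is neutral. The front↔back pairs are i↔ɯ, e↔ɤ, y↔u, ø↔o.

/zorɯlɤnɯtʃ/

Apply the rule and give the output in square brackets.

[zorɯlɤnɯtʃ]

no segment meets the rule's conditions; no change.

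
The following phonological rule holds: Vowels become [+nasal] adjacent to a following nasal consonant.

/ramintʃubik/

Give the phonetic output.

/a/ before nasal /m/ → [ã]
/i/ before nasal /n/ → [ĩ]

[rãmĩntʃubik]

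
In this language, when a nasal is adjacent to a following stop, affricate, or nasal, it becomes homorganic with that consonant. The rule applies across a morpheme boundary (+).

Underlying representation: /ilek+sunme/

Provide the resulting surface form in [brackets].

[ilek+summe]

/n/ before /m/ (labial) → [m]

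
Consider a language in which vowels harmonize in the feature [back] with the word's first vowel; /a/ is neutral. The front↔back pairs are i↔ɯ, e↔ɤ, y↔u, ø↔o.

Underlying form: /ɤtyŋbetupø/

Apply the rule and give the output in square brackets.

/y/ harmonizes with /ɤ/ ([+back]) → [u]
/e/ harmonizes with /ɤ/ ([+back]) → [ɤ]
/ø/ harmonizes with /ɤ/ ([+back]) → [o]

[ɤtuŋbɤtupo]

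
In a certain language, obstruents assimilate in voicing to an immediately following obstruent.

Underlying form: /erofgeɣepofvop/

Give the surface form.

[erovgeɣepovvop]

/f/ before /g/ (voiced) → [v]
/f/ before /v/ (voiced) → [v]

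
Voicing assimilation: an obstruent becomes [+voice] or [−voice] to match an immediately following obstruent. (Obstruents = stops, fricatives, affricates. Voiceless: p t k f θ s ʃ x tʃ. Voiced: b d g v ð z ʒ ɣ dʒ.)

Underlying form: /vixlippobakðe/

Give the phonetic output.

/k/ before /ð/ (voiced) → [g]

[vixlippobagðe]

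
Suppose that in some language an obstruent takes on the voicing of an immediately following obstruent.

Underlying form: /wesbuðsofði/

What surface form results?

/s/ before /b/ (voiced) → [z]
/ð/ before /s/ (voiceless) → [θ]
/f/ before /ð/ (voiced) → [v]

[wezbuθsovði]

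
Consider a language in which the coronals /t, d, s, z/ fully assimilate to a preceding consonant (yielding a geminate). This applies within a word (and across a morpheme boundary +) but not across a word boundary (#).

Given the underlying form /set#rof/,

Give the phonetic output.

[set#rof]

no segment meets the rule's conditions; no change.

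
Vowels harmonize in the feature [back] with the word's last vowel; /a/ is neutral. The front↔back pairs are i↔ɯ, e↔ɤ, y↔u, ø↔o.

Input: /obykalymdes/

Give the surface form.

/o/ harmonizes with /e/ ([-back]) → [ø]

[øbykalymdes]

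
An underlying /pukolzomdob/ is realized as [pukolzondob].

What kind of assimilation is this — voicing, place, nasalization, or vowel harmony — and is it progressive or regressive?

/m/→[n].
Each target copies a feature from the following segment, so the direction is regressive.

place assimilation, regressive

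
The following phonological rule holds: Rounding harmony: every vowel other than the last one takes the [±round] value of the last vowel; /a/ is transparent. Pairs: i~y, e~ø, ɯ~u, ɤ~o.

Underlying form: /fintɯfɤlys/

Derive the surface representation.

/i/ harmonizes with /y/ ([+round]) → [y]
/ɯ/ harmonizes with /y/ ([+round]) → [u]
/ɤ/ harmonizes with /y/ ([+round]) → [o]

[fyntufolys]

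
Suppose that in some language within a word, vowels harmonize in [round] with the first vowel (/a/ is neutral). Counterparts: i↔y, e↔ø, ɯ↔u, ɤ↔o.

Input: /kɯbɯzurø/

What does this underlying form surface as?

[kɯbɯzɯre]

/u/ harmonizes with /ɯ/ ([-round]) → [ɯ]
/ø/ harmonizes with /ɯ/ ([-round]) → [e]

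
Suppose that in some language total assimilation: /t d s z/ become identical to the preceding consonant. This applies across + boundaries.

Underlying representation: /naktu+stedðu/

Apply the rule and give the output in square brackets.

[nakku+ssedðu]

/t/ after /k/ → [k] (total assimilation)
/t/ after /s/ → [s] (total assimilation)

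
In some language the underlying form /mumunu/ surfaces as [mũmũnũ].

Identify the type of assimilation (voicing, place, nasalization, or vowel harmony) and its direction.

/u/→[ũ] /u/→[ũ] /u/→[ũ].
Each target copies a feature from the preceding segment, so the direction is progressive.

nasalization, progressive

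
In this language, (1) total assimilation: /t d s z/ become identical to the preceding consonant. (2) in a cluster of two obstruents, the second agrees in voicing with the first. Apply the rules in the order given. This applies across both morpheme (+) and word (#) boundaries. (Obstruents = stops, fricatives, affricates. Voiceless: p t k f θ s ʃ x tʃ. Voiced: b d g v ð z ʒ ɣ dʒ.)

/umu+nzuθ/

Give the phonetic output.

[umu+nnuθ]

Rule 1: /z/ after /n/ → [n] (total assimilation)
After rule 1: umu+nnuθ
Rule 2: no segment meets the rule's conditions; no change.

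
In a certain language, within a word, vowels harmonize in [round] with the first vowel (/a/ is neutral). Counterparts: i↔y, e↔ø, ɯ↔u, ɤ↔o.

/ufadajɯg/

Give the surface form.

[ufadajug]

/ɯ/ harmonizes with /u/ ([+round]) → [u]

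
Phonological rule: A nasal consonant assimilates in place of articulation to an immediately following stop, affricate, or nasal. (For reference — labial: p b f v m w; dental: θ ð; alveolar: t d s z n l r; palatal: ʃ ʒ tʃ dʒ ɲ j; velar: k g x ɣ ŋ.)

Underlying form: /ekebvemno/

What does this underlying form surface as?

[ekebvenno]

/m/ before /n/ (alveolar) → [n]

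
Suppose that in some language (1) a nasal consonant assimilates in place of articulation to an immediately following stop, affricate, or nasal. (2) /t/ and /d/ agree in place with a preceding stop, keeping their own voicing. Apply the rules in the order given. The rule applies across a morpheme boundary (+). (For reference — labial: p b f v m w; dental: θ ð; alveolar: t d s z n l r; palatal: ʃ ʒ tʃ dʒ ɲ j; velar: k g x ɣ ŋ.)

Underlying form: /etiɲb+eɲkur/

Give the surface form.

[etimb+eŋkur]

Rule 1: /ɲ/ before /b/ (labial) → [m]
Rule 1: /ɲ/ before /k/ (velar) → [ŋ]
After rule 1: etimb+eŋkur
Rule 2: no segment meets the rule's conditions; no change.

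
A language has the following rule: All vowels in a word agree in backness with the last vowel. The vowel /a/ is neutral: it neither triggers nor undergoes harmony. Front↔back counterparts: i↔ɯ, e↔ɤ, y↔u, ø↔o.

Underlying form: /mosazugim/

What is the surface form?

/o/ harmonizes with /i/ ([-back]) → [ø]
/u/ harmonizes with /i/ ([-back]) → [y]

[møsazygim]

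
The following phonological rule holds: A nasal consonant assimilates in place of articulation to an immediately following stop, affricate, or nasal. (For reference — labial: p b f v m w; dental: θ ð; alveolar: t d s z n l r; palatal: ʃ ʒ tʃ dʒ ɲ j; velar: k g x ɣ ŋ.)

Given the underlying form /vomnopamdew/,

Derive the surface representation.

[vonnopandew]

/m/ before /n/ (alveolar) → [n]
/m/ before /d/ (alveolar) → [n]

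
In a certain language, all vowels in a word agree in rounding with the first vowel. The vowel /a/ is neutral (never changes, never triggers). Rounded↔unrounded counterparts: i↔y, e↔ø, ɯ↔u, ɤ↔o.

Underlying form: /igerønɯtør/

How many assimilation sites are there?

2

/ø/ harmonizes with /i/ ([-round]) → [e]
/ø/ harmonizes with /i/ ([-round]) → [e]
2 segments change.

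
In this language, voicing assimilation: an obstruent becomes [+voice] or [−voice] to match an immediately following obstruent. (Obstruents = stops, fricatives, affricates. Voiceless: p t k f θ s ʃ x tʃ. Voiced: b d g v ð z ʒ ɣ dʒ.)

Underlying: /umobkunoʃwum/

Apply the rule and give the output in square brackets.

/b/ before /k/ (voiceless) → [p]

[umopkunoʃwum]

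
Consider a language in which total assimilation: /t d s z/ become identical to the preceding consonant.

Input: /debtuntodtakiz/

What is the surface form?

/t/ after /b/ → [b] (total assimilation)
/t/ after /n/ → [n] (total assimilation)
/t/ after /d/ → [d] (total assimilation)

[debbunnoddakiz]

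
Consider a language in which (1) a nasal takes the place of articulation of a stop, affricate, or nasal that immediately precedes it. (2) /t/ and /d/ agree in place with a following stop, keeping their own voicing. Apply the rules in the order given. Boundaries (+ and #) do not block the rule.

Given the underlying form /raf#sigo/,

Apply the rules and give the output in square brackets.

[raf#sigo]

Rule 1: no segment meets the rule's conditions; no change.
After rule 1: raf#sigo
Rule 2: no segment meets the rule's conditions; no change.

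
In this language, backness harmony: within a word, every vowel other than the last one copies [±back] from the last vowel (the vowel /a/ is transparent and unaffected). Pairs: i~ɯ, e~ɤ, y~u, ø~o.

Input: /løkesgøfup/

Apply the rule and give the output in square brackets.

[lokɤsgofup]

/ø/ harmonizes with /u/ ([+back]) → [o]
/e/ harmonizes with /u/ ([+back]) → [ɤ]
/ø/ harmonizes with /u/ ([+back]) → [o]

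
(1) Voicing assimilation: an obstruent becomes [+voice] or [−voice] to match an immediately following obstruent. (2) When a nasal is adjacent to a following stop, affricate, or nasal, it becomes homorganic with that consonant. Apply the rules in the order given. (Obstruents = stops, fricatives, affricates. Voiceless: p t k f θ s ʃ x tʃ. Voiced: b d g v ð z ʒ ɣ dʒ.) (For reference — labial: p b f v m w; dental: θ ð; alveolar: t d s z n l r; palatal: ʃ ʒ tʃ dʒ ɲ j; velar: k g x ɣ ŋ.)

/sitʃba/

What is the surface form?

Rule 1: /tʃ/ before /b/ (voiced) → [dʒ]
After rule 1: sidʒba
Rule 2: no segment meets the rule's conditions; no change.

[sidʒba]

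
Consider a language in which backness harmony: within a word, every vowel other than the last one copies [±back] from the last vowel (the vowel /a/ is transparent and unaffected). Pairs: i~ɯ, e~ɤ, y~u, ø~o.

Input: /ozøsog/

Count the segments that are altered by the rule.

/ø/ harmonizes with /o/ ([+back]) → [o]
1 segment changes.

1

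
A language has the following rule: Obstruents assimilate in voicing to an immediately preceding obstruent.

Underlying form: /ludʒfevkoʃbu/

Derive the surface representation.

[ludʒvevgoʃpu]

/f/ after /dʒ/ (voiced) → [v]
/k/ after /v/ (voiced) → [g]
/b/ after /ʃ/ (voiceless) → [p]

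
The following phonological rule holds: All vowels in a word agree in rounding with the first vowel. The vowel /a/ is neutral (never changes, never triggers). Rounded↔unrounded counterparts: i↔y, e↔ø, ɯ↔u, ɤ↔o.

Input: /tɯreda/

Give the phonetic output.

no segment meets the rule's conditions; no change.

[tɯreda]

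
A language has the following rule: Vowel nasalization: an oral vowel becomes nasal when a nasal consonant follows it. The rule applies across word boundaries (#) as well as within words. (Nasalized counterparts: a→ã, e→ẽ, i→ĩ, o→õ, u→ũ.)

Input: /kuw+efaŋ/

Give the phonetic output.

[kuw+efãŋ]

/a/ before nasal /ŋ/ → [ã]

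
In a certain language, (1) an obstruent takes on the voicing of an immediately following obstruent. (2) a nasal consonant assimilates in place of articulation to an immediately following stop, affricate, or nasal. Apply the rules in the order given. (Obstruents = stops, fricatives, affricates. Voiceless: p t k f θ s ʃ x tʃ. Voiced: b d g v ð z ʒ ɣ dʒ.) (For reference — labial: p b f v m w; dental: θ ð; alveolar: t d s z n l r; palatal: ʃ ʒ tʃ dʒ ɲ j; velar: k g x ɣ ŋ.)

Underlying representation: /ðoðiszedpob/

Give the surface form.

[ðoðizzetpob]

Rule 1: /s/ before /z/ (voiced) → [z]
Rule 1: /d/ before /p/ (voiceless) → [t]
After rule 1: ðoðizzetpob
Rule 2: no segment meets the rule's conditions; no change.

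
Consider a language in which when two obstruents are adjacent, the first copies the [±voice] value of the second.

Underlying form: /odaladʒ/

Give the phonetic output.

no segment meets the rule's conditions; no change.

[odaladʒ]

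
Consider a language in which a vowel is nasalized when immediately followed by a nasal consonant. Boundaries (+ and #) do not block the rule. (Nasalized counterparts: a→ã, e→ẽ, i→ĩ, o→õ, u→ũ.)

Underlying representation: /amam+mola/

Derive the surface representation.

[ãmãm+mola]

/a/ before nasal /m/ → [ã]
/a/ before nasal /m/ → [ã]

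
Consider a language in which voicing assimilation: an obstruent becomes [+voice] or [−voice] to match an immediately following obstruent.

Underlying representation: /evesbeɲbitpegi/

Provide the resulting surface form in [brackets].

/s/ before /b/ (voiced) → [z]

[evezbeɲbitpegi]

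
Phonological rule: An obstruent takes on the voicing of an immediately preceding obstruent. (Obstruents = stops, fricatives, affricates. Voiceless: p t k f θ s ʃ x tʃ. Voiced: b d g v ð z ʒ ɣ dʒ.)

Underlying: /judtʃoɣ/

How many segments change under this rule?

1

/tʃ/ after /d/ (voiced) → [dʒ]
1 segment changes.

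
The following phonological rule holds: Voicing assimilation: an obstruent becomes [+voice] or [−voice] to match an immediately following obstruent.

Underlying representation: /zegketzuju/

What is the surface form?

[zekkedzuju]

/g/ before /k/ (voiceless) → [k]
/t/ before /z/ (voiced) → [d]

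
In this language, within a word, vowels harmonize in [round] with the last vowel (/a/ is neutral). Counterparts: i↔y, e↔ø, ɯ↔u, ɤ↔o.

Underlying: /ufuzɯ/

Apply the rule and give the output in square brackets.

[ɯfɯzɯ]

/u/ harmonizes with /ɯ/ ([-round]) → [ɯ]
/u/ harmonizes with /ɯ/ ([-round]) → [ɯ]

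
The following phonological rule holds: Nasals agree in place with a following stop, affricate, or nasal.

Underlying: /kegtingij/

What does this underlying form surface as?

[kegtiŋgij]

/n/ before /g/ (velar) → [ŋ]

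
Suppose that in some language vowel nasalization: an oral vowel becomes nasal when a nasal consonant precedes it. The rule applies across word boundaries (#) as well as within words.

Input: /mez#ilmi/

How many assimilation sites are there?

2

/e/ after nasal /m/ → [ẽ]
/i/ after nasal /m/ → [ĩ]
2 segments change.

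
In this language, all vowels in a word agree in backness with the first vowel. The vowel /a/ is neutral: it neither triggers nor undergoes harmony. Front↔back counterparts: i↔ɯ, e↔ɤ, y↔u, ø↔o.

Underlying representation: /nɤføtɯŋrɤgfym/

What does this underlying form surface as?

/ø/ harmonizes with /ɤ/ ([+back]) → [o]
/y/ harmonizes with /ɤ/ ([+back]) → [u]

[nɤfotɯŋrɤgfum]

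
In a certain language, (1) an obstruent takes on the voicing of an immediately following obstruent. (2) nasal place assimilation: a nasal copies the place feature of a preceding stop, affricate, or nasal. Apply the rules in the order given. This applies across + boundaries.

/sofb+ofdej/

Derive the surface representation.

Rule 1: /f/ before /b/ (voiced) → [v]
Rule 1: /f/ before /d/ (voiced) → [v]
After rule 1: sovb+ovdej
Rule 2: no segment meets the rule's conditions; no change.

[sovb+ovdej]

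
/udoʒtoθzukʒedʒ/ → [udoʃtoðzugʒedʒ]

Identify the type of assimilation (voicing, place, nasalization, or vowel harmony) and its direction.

/ʒ/→[ʃ] /θ/→[ð] /k/→[g].
Each target copies a feature from the following segment, so the direction is regressive.

voicing assimilation, regressive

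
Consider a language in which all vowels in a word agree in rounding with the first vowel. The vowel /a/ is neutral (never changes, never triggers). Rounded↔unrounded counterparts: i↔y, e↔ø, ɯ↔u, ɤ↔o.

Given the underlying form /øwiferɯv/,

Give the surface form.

[øwyføruv]

/i/ harmonizes with /ø/ ([+round]) → [y]
/e/ harmonizes with /ø/ ([+round]) → [ø]
/ɯ/ harmonizes with /ø/ ([+round]) → [u]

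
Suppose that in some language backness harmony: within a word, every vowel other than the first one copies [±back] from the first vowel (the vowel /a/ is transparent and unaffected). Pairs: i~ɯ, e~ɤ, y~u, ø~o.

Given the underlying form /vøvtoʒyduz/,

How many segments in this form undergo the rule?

/o/ harmonizes with /ø/ ([-back]) → [ø]
/u/ harmonizes with /ø/ ([-back]) → [y]
2 segments change.

2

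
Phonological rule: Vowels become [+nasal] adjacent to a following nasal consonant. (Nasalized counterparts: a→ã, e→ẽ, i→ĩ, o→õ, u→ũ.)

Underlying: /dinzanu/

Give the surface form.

/i/ before nasal /n/ → [ĩ]
/a/ before nasal /n/ → [ã]

[dĩnzãnu]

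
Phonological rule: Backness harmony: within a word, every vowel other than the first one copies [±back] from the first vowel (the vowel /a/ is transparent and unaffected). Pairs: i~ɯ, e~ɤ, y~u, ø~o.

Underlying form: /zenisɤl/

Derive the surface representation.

/ɤ/ harmonizes with /e/ ([-back]) → [e]

[zenisel]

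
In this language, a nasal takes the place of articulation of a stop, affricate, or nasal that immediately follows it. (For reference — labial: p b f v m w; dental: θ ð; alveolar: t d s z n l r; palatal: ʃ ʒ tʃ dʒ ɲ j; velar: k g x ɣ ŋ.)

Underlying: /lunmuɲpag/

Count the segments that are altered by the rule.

/n/ before /m/ (labial) → [m]
/ɲ/ before /p/ (labial) → [m]
2 segments change.

2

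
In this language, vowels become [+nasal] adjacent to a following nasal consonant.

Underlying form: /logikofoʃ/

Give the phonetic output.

[logikofoʃ]

no segment meets the rule's conditions; no change.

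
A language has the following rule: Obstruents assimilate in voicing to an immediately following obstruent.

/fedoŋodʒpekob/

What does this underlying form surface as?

[fedoŋotʃpekob]

/dʒ/ before /p/ (voiceless) → [tʃ]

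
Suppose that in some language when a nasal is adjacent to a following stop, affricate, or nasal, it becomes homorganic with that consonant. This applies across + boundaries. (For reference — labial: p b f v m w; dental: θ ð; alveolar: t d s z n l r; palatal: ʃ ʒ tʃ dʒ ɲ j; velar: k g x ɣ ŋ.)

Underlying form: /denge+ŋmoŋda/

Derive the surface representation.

/n/ before /g/ (velar) → [ŋ]
/ŋ/ before /m/ (labial) → [m]
/ŋ/ before /d/ (alveolar) → [n]

[deŋge+mmonda]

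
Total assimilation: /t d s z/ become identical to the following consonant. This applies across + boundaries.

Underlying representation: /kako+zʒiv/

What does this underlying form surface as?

/z/ before /ʒ/ → [ʒ] (total assimilation)

[kako+ʒʒiv]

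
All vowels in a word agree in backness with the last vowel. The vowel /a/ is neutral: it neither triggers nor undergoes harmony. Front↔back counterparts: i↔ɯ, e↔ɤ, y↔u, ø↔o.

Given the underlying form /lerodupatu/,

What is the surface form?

/e/ harmonizes with /u/ ([+back]) → [ɤ]

[lɤrodupatu]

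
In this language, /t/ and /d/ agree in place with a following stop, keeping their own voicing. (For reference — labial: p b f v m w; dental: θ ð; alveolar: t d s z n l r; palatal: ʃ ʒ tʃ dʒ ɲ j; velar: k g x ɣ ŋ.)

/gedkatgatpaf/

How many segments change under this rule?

3

/d/ before /k/ (velar) → [g]
/t/ before /g/ (velar) → [k]
/t/ before /p/ (labial) → [p]
3 segments change.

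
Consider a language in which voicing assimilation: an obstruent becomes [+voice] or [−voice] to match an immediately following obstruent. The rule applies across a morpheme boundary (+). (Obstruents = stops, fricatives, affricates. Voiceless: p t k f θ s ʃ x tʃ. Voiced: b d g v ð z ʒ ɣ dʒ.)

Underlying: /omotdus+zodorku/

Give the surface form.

/t/ before /d/ (voiced) → [d]
/s/ before /z/ (voiced) → [z]

[omodduz+zodorku]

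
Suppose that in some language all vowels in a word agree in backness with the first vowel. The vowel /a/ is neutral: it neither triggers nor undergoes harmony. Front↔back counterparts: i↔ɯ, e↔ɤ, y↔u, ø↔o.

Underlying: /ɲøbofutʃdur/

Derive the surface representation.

/o/ harmonizes with /ø/ ([-back]) → [ø]
/u/ harmonizes with /ø/ ([-back]) → [y]
/u/ harmonizes with /ø/ ([-back]) → [y]

[ɲøbøfytʃdyr]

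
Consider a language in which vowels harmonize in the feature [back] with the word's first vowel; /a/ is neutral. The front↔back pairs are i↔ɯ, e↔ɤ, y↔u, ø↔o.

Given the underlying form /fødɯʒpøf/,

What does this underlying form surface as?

[fødiʒpøf]

/ɯ/ harmonizes with /ø/ ([-back]) → [i]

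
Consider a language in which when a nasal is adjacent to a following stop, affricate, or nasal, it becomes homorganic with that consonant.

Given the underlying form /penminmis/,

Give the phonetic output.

/n/ before /m/ (labial) → [m]
/n/ before /m/ (labial) → [m]

[pemmimmis]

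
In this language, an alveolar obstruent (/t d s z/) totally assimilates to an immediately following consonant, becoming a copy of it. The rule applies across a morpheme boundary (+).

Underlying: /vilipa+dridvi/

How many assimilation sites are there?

2

/d/ before /r/ → [r] (total assimilation)
/d/ before /v/ → [v] (total assimilation)
2 segments change.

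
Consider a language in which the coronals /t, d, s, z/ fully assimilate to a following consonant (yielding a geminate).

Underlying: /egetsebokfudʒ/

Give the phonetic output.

/t/ before /s/ → [s] (total assimilation)

[egessebokfudʒ]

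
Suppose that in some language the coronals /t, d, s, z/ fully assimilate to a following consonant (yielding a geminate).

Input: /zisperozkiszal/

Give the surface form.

/s/ before /p/ → [p] (total assimilation)
/z/ before /k/ → [k] (total assimilation)
/s/ before /z/ → [z] (total assimilation)

[zipperokkizzal]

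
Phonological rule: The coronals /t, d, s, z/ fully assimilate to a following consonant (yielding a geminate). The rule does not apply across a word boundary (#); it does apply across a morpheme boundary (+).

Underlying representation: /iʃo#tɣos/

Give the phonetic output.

/t/ before /ɣ/ → [ɣ] (total assimilation)

[iʃo#ɣɣos]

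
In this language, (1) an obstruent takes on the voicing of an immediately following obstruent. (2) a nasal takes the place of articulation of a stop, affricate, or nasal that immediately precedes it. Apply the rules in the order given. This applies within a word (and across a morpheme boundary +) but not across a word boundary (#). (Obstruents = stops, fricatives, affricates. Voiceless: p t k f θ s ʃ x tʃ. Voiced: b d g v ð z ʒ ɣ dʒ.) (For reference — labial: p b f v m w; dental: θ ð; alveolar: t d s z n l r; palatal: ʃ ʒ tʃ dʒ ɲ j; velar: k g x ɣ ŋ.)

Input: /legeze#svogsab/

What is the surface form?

[legeze#zvoksab]

Rule 1: /s/ before /v/ (voiced) → [z]
Rule 1: /g/ before /s/ (voiceless) → [k]
After rule 1: legeze#zvoksab
Rule 2: no segment meets the rule's conditions; no change.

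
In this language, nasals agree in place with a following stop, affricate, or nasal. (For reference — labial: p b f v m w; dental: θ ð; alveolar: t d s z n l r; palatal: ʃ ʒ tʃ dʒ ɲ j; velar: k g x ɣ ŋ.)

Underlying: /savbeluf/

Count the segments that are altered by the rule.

No segment meets the rule's conditions.

0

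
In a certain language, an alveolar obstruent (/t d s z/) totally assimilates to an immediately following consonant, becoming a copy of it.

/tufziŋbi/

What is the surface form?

no segment meets the rule's conditions; no change.

[tufziŋbi]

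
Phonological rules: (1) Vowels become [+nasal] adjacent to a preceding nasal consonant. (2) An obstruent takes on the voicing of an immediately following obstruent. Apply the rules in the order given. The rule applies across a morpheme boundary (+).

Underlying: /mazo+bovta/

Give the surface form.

Rule 1: /a/ after nasal /m/ → [ã]
After rule 1: mãzo+bovta
Rule 2: /v/ before /t/ (voiceless) → [f]

[mãzo+bofta]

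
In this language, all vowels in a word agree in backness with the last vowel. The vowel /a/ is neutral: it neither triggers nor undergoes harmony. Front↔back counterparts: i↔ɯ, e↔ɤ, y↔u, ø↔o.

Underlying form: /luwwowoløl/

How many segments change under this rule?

3

/u/ harmonizes with /ø/ ([-back]) → [y]
/o/ harmonizes with /ø/ ([-back]) → [ø]
/o/ harmonizes with /ø/ ([-back]) → [ø]
3 segments change.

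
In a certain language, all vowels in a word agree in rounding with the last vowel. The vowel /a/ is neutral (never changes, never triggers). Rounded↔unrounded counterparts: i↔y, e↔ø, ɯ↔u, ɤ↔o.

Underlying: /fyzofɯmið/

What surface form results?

/y/ harmonizes with /i/ ([-round]) → [i]
/o/ harmonizes with /i/ ([-round]) → [ɤ]

[fizɤfɯmið]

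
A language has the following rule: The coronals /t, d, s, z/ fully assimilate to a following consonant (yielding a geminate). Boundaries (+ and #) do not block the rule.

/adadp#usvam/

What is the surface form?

/d/ before /p/ → [p] (total assimilation)
/s/ before /v/ → [v] (total assimilation)

[adapp#uvvam]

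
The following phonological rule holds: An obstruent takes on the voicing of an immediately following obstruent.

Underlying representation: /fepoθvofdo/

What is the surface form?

[fepoðvovdo]

/θ/ before /v/ (voiced) → [ð]
/f/ before /d/ (voiced) → [v]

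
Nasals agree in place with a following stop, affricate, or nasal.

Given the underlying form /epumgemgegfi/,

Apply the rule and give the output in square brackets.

/m/ before /g/ (velar) → [ŋ]
/m/ before /g/ (velar) → [ŋ]

[epuŋgeŋgegfi]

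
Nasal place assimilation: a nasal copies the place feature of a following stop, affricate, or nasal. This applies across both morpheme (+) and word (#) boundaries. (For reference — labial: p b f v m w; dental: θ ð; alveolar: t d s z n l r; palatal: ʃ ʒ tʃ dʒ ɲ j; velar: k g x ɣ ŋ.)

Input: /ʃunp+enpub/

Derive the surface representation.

[ʃump+empub]

/n/ before /p/ (labial) → [m]
/n/ before /p/ (labial) → [m]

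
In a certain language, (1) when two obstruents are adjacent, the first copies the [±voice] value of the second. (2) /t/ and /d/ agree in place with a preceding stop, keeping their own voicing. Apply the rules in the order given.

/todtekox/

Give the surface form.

Rule 1: /d/ before /t/ (voiceless) → [t]
After rule 1: tottekox
Rule 2: no segment meets the rule's conditions; no change.

[tottekox]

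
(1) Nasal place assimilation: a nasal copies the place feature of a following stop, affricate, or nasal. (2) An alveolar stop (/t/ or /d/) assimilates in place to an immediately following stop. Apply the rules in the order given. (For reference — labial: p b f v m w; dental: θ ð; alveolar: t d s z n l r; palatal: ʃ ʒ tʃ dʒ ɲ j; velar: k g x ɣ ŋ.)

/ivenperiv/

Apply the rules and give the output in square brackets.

Rule 1: /n/ before /p/ (labial) → [m]
After rule 1: ivemperiv
Rule 2: no segment meets the rule's conditions; no change.

[ivemperiv]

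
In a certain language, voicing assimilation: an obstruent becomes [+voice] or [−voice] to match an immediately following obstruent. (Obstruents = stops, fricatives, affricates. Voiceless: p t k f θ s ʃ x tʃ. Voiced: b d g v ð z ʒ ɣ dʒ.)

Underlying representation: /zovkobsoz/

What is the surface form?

[zofkopsoz]

/v/ before /k/ (voiceless) → [f]
/b/ before /s/ (voiceless) → [p]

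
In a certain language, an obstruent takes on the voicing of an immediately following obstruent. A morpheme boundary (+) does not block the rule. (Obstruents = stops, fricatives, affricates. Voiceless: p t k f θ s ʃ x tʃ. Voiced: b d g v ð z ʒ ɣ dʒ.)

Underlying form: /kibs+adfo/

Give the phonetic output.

/b/ before /s/ (voiceless) → [p]
/d/ before /f/ (voiceless) → [t]

[kips+atfo]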